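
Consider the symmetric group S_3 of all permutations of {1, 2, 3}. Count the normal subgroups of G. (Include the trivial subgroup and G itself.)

G has 6 subgroups. Checking conjugation-invariance by order — order 1: 1/1 normal; order 2: 0/3 normal; order 3: 1/1 normal; order 6: 1/1 normal.
Total normal subgroups: 3.

3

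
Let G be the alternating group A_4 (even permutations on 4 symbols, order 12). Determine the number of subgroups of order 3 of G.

|G| = 12 and 3 | 12, so subgroups of order 3 are possible by Lagrange.
The subgroups of order 3 are: {e, (1 2 3), (1 3 2)}; {e, (1 2 4), (1 4 2)}; {e, (1 3 4), (1 4 3)}; {e, (2 3 4), (2 4 3)}.
So G has 4 subgroups of order 3.

4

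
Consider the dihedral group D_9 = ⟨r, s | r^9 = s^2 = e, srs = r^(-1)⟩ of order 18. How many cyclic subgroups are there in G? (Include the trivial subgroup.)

12

Each element a generates a cyclic subgroup ⟨a⟩; distinct elements may generate the same one (a cyclic group of order d has φ(d) generators).
Cyclic subgroups by order — order 1: 1; order 2: 9; order 3: 1; order 9: 1.
Total: 12.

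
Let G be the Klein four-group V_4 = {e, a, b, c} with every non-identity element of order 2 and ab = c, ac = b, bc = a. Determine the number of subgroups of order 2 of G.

|G| = 4 and 2 | 4, so subgroups of order 2 are possible by Lagrange.
The subgroups of order 2 are: {e, a}; {e, b}; {e, c}.
So G has 3 subgroups of order 2.

3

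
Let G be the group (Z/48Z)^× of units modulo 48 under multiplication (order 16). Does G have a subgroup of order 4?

Yes

4 | 16. A subgroup of order 4 is {1, 11, 25, 35}.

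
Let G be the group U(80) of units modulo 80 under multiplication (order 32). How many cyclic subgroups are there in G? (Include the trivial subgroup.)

Group the elements of G by the cyclic subgroup they generate; each cyclic subgroup of order d accounts for φ(d) elements.
Cyclic subgroups by order — order 1: 1; order 2: 7; order 4: 12.
Total: 20.

20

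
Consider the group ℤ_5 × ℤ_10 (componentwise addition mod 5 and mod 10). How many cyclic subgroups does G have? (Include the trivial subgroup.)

Each element a generates a cyclic subgroup ⟨a⟩; distinct elements may generate the same one (a cyclic group of order d has φ(d) generators).
Cyclic subgroups by order — order 1: 1; order 2: 1; order 5: 6; order 10: 6.
Total: 14.

14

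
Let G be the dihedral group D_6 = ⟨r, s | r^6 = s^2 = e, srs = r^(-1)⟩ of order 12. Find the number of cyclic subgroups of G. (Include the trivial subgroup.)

10

Group the elements of G by the cyclic subgroup they generate; each cyclic subgroup of order d accounts for φ(d) elements.
Cyclic subgroups by order — order 1: 1; order 2: 7; order 3: 1; order 6: 1.
Total: 10.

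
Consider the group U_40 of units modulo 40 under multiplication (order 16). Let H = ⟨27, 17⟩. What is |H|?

|⟨27⟩| = 4 and |⟨17⟩| = 4, so |H| is a multiple of lcm(4, 4) = 4 and divides |G| = 16.
Closing under the operation: H = {1, 3, 9, 11, 17, 19, 27, 33}, so |H| = 8.

8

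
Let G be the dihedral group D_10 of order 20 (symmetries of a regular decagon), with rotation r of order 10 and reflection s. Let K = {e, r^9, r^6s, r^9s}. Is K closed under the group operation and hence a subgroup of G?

No

r^9 ∈ K but its inverse r ∉ K, so K is not a subgroup.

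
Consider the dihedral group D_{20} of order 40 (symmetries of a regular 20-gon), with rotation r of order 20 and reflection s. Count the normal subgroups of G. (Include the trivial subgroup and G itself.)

G has 48 subgroups. Checking conjugation-invariance by order — order 1: 1/1 normal; order 2: 1/21 normal; order 4: 1/11 normal; order 5: 1/1 normal; order 8: 0/5 normal; order 10: 1/5 normal; order 20: 3/3 normal; order 40: 1/1 normal.
Total normal subgroups: 9.

9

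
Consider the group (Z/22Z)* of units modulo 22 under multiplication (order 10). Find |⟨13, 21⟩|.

|⟨13⟩| = 10 and |⟨21⟩| = 2, so |H| is a multiple of lcm(10, 2) = 10 and divides |G| = 10.
Closing {13, 21} under the group operation gives all of G, so |H| = 10.

10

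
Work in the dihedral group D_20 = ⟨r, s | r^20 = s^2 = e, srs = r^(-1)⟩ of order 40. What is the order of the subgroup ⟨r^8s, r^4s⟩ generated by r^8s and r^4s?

|⟨r^8s⟩| = 2 and |⟨r^4s⟩| = 2, so |H| is a multiple of lcm(2, 2) = 2 and divides |G| = 40.
Closing under the operation: H = {e, r^4, r^8, r^12, r^16, s, r^4s, r^8s, r^12s, r^16s}, so |H| = 10.

10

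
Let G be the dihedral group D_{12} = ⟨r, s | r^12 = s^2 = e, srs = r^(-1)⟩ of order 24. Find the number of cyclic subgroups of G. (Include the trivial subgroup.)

Each element a generates a cyclic subgroup ⟨a⟩; distinct elements may generate the same one (a cyclic group of order d has φ(d) generators).
Cyclic subgroups by order — order 1: 1; order 2: 13; order 3: 1; order 4: 1; order 6: 1; order 12: 1.
Total: 18.

18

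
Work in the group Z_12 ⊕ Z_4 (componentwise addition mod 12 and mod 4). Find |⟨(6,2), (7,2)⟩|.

24

|⟨(6,2)⟩| = 2 and |⟨(7,2)⟩| = 12, so |H| is a multiple of lcm(2, 12) = 12 and divides |G| = 48.
Closing under the operation: H = {(0,0), (0,2), (1,0), (1,2), (2,0), (2,2), (3,0), (3,2), (4,0), (4,2), (5,0), (5,2), (6,0), (6,2), (7,0), (7,2), (8,0), (8,2), (9,0), (9,2), (10,0), (10,2), (11,0), (11,2)}, so |H| = 24.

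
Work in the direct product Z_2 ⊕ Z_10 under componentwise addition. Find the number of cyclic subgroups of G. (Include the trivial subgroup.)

8

Each element a generates a cyclic subgroup ⟨a⟩; distinct elements may generate the same one (a cyclic group of order d has φ(d) generators).
Cyclic subgroups by order — order 1: 1; order 2: 3; order 5: 1; order 10: 3.
Total: 8.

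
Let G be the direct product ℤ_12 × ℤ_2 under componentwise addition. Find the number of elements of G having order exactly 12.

An element (a,b) has order lcm(ord(a), ord(b)); count pairs with lcm equal to 12.
Enumerating gives 8 such elements.

8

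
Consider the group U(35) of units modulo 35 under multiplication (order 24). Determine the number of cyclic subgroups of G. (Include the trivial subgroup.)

12

A cyclic subgroup of order d is generated by each of its φ(d) elements of order d, so the cyclic subgroups of order d number (#elements of order d)/φ(d).
Cyclic subgroups by order — order 1: 1; order 2: 3; order 3: 1; order 4: 2; order 6: 3; order 12: 2.
Total: 12.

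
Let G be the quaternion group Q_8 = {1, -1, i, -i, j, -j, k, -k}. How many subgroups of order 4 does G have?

3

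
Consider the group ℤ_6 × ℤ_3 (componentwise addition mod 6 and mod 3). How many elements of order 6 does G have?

8

An element (a,b) has order lcm(ord(a), ord(b)); count pairs with lcm equal to 6.
Enumerating gives 8 such elements.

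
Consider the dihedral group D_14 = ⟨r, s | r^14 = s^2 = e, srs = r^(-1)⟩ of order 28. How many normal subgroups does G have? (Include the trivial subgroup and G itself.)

7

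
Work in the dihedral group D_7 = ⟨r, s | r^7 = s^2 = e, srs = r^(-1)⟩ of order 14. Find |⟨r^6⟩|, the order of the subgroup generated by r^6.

Computing powers of r^6: the smallest k with (r^6)^k = e is k = 7.

7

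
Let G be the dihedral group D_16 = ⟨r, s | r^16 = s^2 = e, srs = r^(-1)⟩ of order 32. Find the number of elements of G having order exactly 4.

2

The elements of order 4 are: r^4, r^12.
That's 2.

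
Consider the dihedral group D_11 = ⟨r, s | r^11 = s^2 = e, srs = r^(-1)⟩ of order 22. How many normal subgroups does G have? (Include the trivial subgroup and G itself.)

G has 14 subgroups. Checking conjugation-invariance by order — order 1: 1/1 normal; order 2: 0/11 normal; order 11: 1/1 normal; order 22: 1/1 normal.
Total normal subgroups: 3.

3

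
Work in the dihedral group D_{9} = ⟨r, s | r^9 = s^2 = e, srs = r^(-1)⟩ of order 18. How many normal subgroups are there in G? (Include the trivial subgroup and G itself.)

G has 16 subgroups. Checking conjugation-invariance by order — order 1: 1/1 normal; order 2: 0/9 normal; order 3: 1/1 normal; order 6: 0/3 normal; order 9: 1/1 normal; order 18: 1/1 normal.
Total normal subgroups: 4.

4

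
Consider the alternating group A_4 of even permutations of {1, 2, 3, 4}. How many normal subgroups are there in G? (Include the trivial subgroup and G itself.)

3

G has 10 subgroups. Checking conjugation-invariance by order — order 1: 1/1 normal; order 2: 0/3 normal; order 3: 0/4 normal; order 4: 1/1 normal; order 12: 1/1 normal.
Total normal subgroups: 3.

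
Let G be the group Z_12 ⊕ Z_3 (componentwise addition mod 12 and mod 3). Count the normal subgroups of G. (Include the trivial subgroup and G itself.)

18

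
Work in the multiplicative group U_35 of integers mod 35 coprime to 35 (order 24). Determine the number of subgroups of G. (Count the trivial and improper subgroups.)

16

|G| = 24, so by Lagrange every subgroup order divides 24. Divisors: 1, 2, 3, 4, 6, 8, 12, 24.
Subgroups by order — order 1: 1; order 2: 3; order 3: 1; order 4: 3; order 6: 3; order 8: 1; order 12: 3; order 24: 1.
Total: 1 + 3 + 1 + 3 + 3 + 1 + 3 + 1 = 16.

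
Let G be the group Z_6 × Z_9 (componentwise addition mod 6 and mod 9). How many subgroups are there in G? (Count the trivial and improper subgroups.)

20

|G| = 54, so by Lagrange every subgroup order divides 54. Divisors: 1, 2, 3, 6, 9, 18, 27, 54.
Subgroups by order — order 1: 1; order 2: 1; order 3: 4; order 6: 4; order 9: 4; order 18: 4; order 27: 1; order 54: 1.
Total: 1 + 1 + 4 + 4 + 4 + 4 + 1 + 1 = 20.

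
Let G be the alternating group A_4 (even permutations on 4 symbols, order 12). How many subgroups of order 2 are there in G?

3

|G| = 12 and 2 | 12, so subgroups of order 2 are possible by Lagrange.
The subgroups of order 2 are: {e, (1 2)(3 4)}; {e, (1 3)(2 4)}; {e, (1 4)(2 3)}.
So G has 3 subgroups of order 2.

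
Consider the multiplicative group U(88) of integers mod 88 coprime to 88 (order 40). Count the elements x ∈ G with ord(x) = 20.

0

No element of G has order 20 (even though 20 | 40).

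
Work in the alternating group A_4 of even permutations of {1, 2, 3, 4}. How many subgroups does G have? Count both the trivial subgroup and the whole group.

10

|G| = 12, so by Lagrange every subgroup order divides 12. Divisors: 1, 2, 3, 4, 6, 12.
Subgroups by order — order 1: 1; order 2: 3; order 3: 4; order 4: 1; order 6: 0; order 12: 1.
Total: 1 + 3 + 4 + 1 + 0 + 1 = 10.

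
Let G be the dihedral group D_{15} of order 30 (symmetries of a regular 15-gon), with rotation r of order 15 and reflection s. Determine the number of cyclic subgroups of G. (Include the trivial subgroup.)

A cyclic subgroup of order d is generated by each of its φ(d) elements of order d, so the cyclic subgroups of order d number (#elements of order d)/φ(d).
Cyclic subgroups by order — order 1: 1; order 2: 15; order 3: 1; order 5: 1; order 15: 1.
Total: 19.

19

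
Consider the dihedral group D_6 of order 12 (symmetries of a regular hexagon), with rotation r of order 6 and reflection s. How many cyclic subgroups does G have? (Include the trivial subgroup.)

10

Each element a generates a cyclic subgroup ⟨a⟩; distinct elements may generate the same one (a cyclic group of order d has φ(d) generators).
Cyclic subgroups by order — order 1: 1; order 2: 7; order 3: 1; order 6: 1.
Total: 10.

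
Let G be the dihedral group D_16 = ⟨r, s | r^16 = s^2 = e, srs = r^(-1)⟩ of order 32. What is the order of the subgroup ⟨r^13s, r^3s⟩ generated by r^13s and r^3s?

16

|⟨r^13s⟩| = 2 and |⟨r^3s⟩| = 2, so |H| is a multiple of lcm(2, 2) = 2 and divides |G| = 32.
Closing under the operation: H = {e, r^2, r^4, r^6, r^8, r^10, r^12, r^14, rs, r^3s, r^5s, r^7s, r^9s, r^11s, r^13s, r^15s}, so |H| = 16.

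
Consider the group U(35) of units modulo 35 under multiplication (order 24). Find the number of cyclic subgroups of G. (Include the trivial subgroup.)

A cyclic subgroup of order d is generated by each of its φ(d) elements of order d, so the cyclic subgroups of order d number (#elements of order d)/φ(d).
Cyclic subgroups by order — order 1: 1; order 2: 3; order 3: 1; order 4: 2; order 6: 3; order 12: 2.
Total: 12.

12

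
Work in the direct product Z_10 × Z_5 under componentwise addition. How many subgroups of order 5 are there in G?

|G| = 50 and 5 | 50, so subgroups of order 5 are possible by Lagrange.
The subgroups of order 5 are: {(0,0), (0,1), (0,2), (0,3), (0,4)}; {(0,0), (2,0), (4,0), (6,0), (8,0)}; {(0,0), (2,1), (4,2), (6,3), (8,4)}; {(0,0), (2,2), (4,4), (6,1), (8,3)}; … (6 in all).
So G has 6 subgroups of order 5.

6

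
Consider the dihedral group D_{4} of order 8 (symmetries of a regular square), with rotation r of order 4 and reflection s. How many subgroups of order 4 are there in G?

|G| = 8 and 4 | 8, so subgroups of order 4 are possible by Lagrange.
The subgroups of order 4 are: {e, r, r^2, r^3}; {e, r^2, s, r^2s}; {e, r^2, rs, r^3s}.
So G has 3 subgroups of order 4.

3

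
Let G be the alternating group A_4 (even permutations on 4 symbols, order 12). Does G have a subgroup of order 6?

6 | 12, so Lagrange does not rule it out; but checking all subgroups of G, none has order 6.
(A_4 is the standard example that the converse of Lagrange fails.)

No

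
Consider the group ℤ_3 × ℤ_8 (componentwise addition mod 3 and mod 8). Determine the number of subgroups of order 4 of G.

1

|G| = 24 and 4 | 24, so subgroups of order 4 are possible by Lagrange.
The subgroups of order 4 are: {(0,0), (0,2), (0,4), (0,6)}.
So G has 1 subgroup of order 4.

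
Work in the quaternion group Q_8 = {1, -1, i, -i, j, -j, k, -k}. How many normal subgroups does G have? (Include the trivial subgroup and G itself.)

6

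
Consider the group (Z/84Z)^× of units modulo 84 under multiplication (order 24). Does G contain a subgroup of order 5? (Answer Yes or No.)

5 does not divide |G| = 24, so by Lagrange no subgroup of order 5 exists.

No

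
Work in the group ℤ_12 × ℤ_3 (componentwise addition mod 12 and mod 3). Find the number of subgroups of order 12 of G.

4

|G| = 36 and 12 | 36, so subgroups of order 12 are possible by Lagrange.
The subgroups of order 12 are: {(0,0), (0,1), (0,2), (3,0), (3,1), (3,2), (6,0), (6,1), (6,2), (9,0), (9,1), (9,2)}; {(0,0), (1,0), (2,0), (3,0), (4,0), (5,0), (6,0), (7,0), (8,0), (9,0), (10,0), (11,0)}; {(0,0), (1,1), (2,2), (3,0), (4,1), (5,2), (6,0), (7,1), (8,2), (9,0), (10,1), (11,2)}; {(0,0), (1,2), (2,1), (3,0), (4,2), (5,1), (6,0), (7,2), (8,1), (9,0), (10,2), (11,1)}.
So G has 4 subgroups of order 12.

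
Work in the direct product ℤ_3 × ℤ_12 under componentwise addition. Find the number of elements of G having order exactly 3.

An element (a,b) has order lcm(ord(a), ord(b)); count pairs with lcm equal to 3.
Enumerating gives 8 such elements.

8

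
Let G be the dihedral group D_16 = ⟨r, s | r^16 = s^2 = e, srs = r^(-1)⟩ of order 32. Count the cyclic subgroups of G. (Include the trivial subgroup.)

Each element a generates a cyclic subgroup ⟨a⟩; distinct elements may generate the same one (a cyclic group of order d has φ(d) generators).
Cyclic subgroups by order — order 1: 1; order 2: 17; order 4: 1; order 8: 1; order 16: 1.
Total: 21.

21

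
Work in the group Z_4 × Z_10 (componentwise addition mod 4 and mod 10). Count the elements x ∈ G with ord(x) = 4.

An element (a,b) has order lcm(ord(a), ord(b)); count pairs with lcm equal to 4.
Enumerating gives 4 such elements.

4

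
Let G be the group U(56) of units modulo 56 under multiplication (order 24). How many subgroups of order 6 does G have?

|G| = 24 and 6 | 24, so subgroups of order 6 are possible by Lagrange.
The subgroups of order 6 are: {1, 9, 11, 25, 43, 51}; {1, 5, 9, 13, 25, 45}; {1, 9, 15, 23, 25, 39}; {1, 9, 17, 25, 33, 41}; … (7 in all).
So G has 7 subgroups of order 6.

7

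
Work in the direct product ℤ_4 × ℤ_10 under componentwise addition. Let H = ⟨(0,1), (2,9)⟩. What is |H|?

20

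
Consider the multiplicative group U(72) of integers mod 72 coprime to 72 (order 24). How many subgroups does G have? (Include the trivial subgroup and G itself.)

|G| = 24, so by Lagrange every subgroup order divides 24. Divisors: 1, 2, 3, 4, 6, 8, 12, 24.
Subgroups by order — order 1: 1; order 2: 7; order 3: 1; order 4: 7; order 6: 7; order 8: 1; order 12: 7; order 24: 1.
Total: 1 + 7 + 1 + 7 + 7 + 1 + 7 + 1 = 32.

32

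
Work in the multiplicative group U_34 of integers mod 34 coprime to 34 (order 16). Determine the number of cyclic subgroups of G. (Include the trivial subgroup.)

Each element a generates a cyclic subgroup ⟨a⟩; distinct elements may generate the same one (a cyclic group of order d has φ(d) generators).
Cyclic subgroups by order — order 1: 1; order 2: 1; order 4: 1; order 8: 1; order 16: 1.
Total: 5.

5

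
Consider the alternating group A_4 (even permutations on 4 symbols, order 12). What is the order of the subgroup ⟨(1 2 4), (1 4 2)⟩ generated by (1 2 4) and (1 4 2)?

3

|⟨(1 2 4)⟩| = 3 and |⟨(1 4 2)⟩| = 3, so |H| is a multiple of lcm(3, 3) = 3 and divides |G| = 12.
Closing under the operation: H = {e, (1 2 4), (1 4 2)}, so |H| = 3.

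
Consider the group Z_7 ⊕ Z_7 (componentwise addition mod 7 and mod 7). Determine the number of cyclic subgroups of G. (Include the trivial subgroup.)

Each element a generates a cyclic subgroup ⟨a⟩; distinct elements may generate the same one (a cyclic group of order d has φ(d) generators).
Cyclic subgroups by order — order 1: 1; order 7: 8.
Total: 9.

9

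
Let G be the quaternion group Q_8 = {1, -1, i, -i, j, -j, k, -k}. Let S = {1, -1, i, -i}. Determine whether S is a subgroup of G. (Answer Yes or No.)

Yes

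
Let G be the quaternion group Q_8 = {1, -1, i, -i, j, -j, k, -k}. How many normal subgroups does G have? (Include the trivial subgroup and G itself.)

G has 6 subgroups. Checking conjugation-invariance by order — order 1: 1/1 normal; order 2: 1/1 normal; order 4: 3/3 normal; order 8: 1/1 normal.
Total normal subgroups: 6.

6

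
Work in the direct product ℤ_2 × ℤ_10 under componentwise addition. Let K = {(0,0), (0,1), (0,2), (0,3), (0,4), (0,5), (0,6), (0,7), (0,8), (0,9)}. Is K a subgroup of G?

Yes

|K| = 10 divides |G| = 20, consistent with Lagrange.
K contains the identity, every element's inverse is in K, and K is closed under +: it is a subgroup.
In fact K = ⟨(0,1)⟩.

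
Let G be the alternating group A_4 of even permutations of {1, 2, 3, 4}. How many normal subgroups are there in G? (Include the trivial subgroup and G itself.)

3

G has 10 subgroups. Checking conjugation-invariance by order — order 1: 1/1 normal; order 2: 0/3 normal; order 3: 0/4 normal; order 4: 1/1 normal; order 12: 1/1 normal.
Total normal subgroups: 3.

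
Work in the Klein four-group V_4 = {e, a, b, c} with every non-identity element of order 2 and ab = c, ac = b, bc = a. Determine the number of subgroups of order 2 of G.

3

|G| = 4 and 2 | 4, so subgroups of order 2 are possible by Lagrange.
The subgroups of order 2 are: {e, a}; {e, b}; {e, c}.
So G has 3 subgroups of order 2.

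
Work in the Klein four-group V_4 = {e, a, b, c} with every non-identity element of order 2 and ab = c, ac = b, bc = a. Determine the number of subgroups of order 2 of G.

3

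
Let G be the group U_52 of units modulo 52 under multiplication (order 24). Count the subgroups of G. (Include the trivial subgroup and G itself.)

16

|G| = 24, so by Lagrange every subgroup order divides 24. Divisors: 1, 2, 3, 4, 6, 8, 12, 24.
Subgroups by order — order 1: 1; order 2: 3; order 3: 1; order 4: 3; order 6: 3; order 8: 1; order 12: 3; order 24: 1.
Total: 1 + 3 + 1 + 3 + 3 + 1 + 3 + 1 = 16.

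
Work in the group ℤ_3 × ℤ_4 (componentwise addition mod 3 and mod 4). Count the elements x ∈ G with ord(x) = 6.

An element (a,b) has order lcm(ord(a), ord(b)); count pairs with lcm equal to 6.
Enumerating gives 2 such elements.

2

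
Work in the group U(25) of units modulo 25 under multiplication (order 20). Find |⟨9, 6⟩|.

|⟨9⟩| = 10 and |⟨6⟩| = 5, so |H| is a multiple of lcm(10, 5) = 10 and divides |G| = 20.
Closing under the operation: H = {1, 4, 6, 9, 11, 14, 16, 19, 21, 24}, so |H| = 10.

10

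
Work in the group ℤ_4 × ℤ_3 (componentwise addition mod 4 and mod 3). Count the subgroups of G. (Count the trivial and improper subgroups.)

6

|G| = 12, so by Lagrange every subgroup order divides 12. Divisors: 1, 2, 3, 4, 6, 12.
Subgroups by order — order 1: 1; order 2: 1; order 3: 1; order 4: 1; order 6: 1; order 12: 1.
Total: 1 + 1 + 1 + 1 + 1 + 1 = 6.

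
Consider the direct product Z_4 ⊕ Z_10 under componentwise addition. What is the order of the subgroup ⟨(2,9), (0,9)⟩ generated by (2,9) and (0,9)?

20

|⟨(2,9)⟩| = 10 and |⟨(0,9)⟩| = 10, so |H| is a multiple of lcm(10, 10) = 10 and divides |G| = 40.
Closing under the operation: H = {(0,0), (0,1), (0,2), (0,3), (0,4), (0,5), (0,6), (0,7), (0,8), (0,9), (2,0), (2,1), (2,2), (2,3), (2,4), (2,5), (2,6), (2,7), (2,8), (2,9)}, so |H| = 20.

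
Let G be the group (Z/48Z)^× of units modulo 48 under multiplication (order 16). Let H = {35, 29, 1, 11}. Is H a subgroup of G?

No

29 ∈ H but its inverse 5 ∉ H, so H is not a subgroup.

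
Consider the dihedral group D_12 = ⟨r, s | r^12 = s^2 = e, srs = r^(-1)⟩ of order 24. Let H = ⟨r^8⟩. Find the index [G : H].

|⟨r^8⟩| = 3 and |G| = 24.
By Lagrange, [G : H] = |G|/|H| = 24/3 = 8.

8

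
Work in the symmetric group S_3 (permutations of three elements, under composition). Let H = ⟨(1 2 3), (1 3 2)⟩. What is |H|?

3

|⟨(1 2 3)⟩| = 3 and |⟨(1 3 2)⟩| = 3, so |H| is a multiple of lcm(3, 3) = 3 and divides |G| = 6.
Closing under the operation: H = {e, (1 2 3), (1 3 2)}, so |H| = 3.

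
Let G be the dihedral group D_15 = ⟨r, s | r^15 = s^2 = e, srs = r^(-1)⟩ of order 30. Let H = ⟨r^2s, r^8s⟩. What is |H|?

|⟨r^2s⟩| = 2 and |⟨r^8s⟩| = 2, so |H| is a multiple of lcm(2, 2) = 2 and divides |G| = 30.
Closing under the operation: H = {e, r^3, r^6, r^9, r^12, r^2s, r^5s, r^8s, r^11s, r^14s}, so |H| = 10.

10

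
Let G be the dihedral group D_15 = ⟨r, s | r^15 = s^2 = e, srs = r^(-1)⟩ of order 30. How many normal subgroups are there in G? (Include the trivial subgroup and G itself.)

5

G has 28 subgroups. Checking conjugation-invariance by order — order 1: 1/1 normal; order 2: 0/15 normal; order 3: 1/1 normal; order 5: 1/1 normal; order 6: 0/5 normal; order 10: 0/3 normal; order 15: 1/1 normal; order 30: 1/1 normal.
Total normal subgroups: 5.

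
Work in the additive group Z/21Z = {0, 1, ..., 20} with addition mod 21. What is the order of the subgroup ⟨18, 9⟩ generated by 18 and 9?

7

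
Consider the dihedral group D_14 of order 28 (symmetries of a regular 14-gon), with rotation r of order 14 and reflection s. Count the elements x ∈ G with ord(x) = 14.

6

The elements of order 14 are: r, r^3, r^5, r^9, r^11, r^13.
That's 6.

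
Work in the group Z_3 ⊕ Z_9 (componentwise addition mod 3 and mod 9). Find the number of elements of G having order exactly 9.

18

An element (a,b) has order lcm(ord(a), ord(b)); count pairs with lcm equal to 9.
Enumerating gives 18 such elements.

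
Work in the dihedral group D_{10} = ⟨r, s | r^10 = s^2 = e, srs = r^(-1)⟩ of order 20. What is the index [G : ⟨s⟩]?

10

|⟨s⟩| = 2 and |G| = 20.
By Lagrange, [G : H] = |G|/|H| = 20/2 = 10.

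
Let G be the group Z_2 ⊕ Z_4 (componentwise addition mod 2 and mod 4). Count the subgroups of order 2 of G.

3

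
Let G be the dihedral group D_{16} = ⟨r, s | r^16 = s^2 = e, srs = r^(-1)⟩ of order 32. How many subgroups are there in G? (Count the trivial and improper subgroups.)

|G| = 32, so by Lagrange every subgroup order divides 32. Divisors: 1, 2, 4, 8, 16, 32.
Subgroups by order — order 1: 1; order 2: 17; order 4: 9; order 8: 5; order 16: 3; order 32: 1.
Total: 1 + 17 + 9 + 5 + 3 + 1 = 36.

36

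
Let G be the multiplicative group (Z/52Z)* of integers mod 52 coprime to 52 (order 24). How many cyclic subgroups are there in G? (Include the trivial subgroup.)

12

A cyclic subgroup of order d is generated by each of its φ(d) elements of order d, so the cyclic subgroups of order d number (#elements of order d)/φ(d).
Cyclic subgroups by order — order 1: 1; order 2: 3; order 3: 1; order 4: 2; order 6: 3; order 12: 2.
Total: 12.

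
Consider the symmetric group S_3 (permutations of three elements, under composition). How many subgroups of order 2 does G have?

|G| = 6 and 2 | 6, so subgroups of order 2 are possible by Lagrange.
The subgroups of order 2 are: {e, (1 2)}; {e, (1 3)}; {e, (2 3)}.
So G has 3 subgroups of order 2.

3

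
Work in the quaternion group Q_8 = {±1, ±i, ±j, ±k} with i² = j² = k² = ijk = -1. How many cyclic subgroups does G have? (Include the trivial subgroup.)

5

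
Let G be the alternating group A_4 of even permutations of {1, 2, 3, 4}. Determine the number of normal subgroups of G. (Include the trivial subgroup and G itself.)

3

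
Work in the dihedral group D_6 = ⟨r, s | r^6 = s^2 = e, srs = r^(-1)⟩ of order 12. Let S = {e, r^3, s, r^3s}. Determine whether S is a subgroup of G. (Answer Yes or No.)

Yes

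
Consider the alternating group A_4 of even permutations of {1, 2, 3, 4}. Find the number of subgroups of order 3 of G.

4

|G| = 12 and 3 | 12, so subgroups of order 3 are possible by Lagrange.
The subgroups of order 3 are: {e, (1 2 3), (1 3 2)}; {e, (1 2 4), (1 4 2)}; {e, (1 3 4), (1 4 3)}; {e, (2 3 4), (2 4 3)}.
So G has 4 subgroups of order 3.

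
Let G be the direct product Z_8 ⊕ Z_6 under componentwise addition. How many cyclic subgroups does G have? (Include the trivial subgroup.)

16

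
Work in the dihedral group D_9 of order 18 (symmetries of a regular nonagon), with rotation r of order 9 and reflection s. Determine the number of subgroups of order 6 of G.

3

|G| = 18 and 6 | 18, so subgroups of order 6 are possible by Lagrange.
The subgroups of order 6 are: {e, r^3, r^6, r^2s, r^5s, r^8s}; {e, r^3, r^6, s, r^3s, r^6s}; {e, r^3, r^6, rs, r^4s, r^7s}.
So G has 3 subgroups of order 6.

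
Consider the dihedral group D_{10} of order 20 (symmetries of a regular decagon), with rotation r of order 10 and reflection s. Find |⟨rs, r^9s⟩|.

10

|⟨rs⟩| = 2 and |⟨r^9s⟩| = 2, so |H| is a multiple of lcm(2, 2) = 2 and divides |G| = 20.
Closing under the operation: H = {e, r^2, r^4, r^6, r^8, rs, r^3s, r^5s, r^7s, r^9s}, so |H| = 10.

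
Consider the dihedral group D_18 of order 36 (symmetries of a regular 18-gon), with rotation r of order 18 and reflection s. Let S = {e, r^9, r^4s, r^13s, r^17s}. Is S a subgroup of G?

No

|S| = 5 does not divide |G| = 36, so by Lagrange S is not a subgroup.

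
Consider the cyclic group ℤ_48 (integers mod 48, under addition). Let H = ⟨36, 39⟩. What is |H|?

|⟨36⟩| = 4 and |⟨39⟩| = 16, so |H| is a multiple of lcm(4, 16) = 16 and divides |G| = 48.
Closing under the operation: H = {0, 3, 6, 9, 12, 15, 18, 21, 24, 27, 30, 33, 36, 39, 42, 45}, so |H| = 16.

16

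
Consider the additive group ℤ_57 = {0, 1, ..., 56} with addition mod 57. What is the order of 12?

In ℤ_57, the order of an element a is n/gcd(a, n).
gcd(12, 57) = 3, so |⟨12⟩| = 57/3 = 19.

19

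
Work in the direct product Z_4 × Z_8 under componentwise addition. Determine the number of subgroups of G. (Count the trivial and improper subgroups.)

22

|G| = 32, so by Lagrange every subgroup order divides 32. Divisors: 1, 2, 4, 8, 16, 32.
Subgroups by order — order 1: 1; order 2: 3; order 4: 7; order 8: 7; order 16: 3; order 32: 1.
Total: 1 + 3 + 7 + 7 + 3 + 1 = 22.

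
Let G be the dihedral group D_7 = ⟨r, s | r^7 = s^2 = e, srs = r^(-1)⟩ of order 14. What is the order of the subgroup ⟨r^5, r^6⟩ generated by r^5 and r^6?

7

|⟨r^5⟩| = 7 and |⟨r^6⟩| = 7, so |H| is a multiple of lcm(7, 7) = 7 and divides |G| = 14.
Closing under the operation: H = {e, r, r^2, r^3, r^4, r^5, r^6}, so |H| = 7.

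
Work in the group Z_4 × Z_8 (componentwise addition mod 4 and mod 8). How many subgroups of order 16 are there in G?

|G| = 32 and 16 | 32, so subgroups of order 16 are possible by Lagrange.
The subgroups of order 16 are: {(0,0), (0,1), (0,2), (0,3), (0,4), (0,5), (0,6), (0,7), (2,0), (2,1), (2,2), (2,3), (2,4), (2,5), (2,6), (2,7)}; {(0,0), (0,2), (0,4), (0,6), (1,0), (1,2), (1,4), (1,6), (2,0), (2,2), (2,4), (2,6), (3,0), (3,2), (3,4), (3,6)}; {(0,0), (0,2), (0,4), (0,6), (1,1), (1,3), (1,5), (1,7), (2,0), (2,2), (2,4), (2,6), (3,1), (3,3), (3,5), (3,7)}.
So G has 3 subgroups of order 16.

3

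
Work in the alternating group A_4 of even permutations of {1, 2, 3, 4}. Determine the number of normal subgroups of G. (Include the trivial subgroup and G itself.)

3

G has 10 subgroups. Checking conjugation-invariance by order — order 1: 1/1 normal; order 2: 0/3 normal; order 3: 0/4 normal; order 4: 1/1 normal; order 12: 1/1 normal.
Total normal subgroups: 3.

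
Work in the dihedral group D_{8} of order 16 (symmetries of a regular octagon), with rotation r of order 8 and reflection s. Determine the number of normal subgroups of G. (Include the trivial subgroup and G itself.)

G has 19 subgroups. Checking conjugation-invariance by order — order 1: 1/1 normal; order 2: 1/9 normal; order 4: 1/5 normal; order 8: 3/3 normal; order 16: 1/1 normal.
Total normal subgroups: 7.

7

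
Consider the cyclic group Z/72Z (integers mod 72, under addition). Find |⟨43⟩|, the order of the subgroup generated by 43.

In Z/72Z, the order of an element a is n/gcd(a, n).
gcd(43, 72) = 1, so |⟨43⟩| = 72/1 = 72.

72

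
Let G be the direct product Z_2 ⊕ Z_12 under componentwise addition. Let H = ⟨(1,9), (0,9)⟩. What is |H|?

8

|⟨(1,9)⟩| = 4 and |⟨(0,9)⟩| = 4, so |H| is a multiple of lcm(4, 4) = 4 and divides |G| = 24.
Closing under the operation: H = {(0,0), (0,3), (0,6), (0,9), (1,0), (1,3), (1,6), (1,9)}, so |H| = 8.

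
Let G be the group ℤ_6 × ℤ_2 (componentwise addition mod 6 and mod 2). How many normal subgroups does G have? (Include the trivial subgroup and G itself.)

G is abelian, so every subgroup is normal.
G has 10 subgroups in total, hence 10 normal subgroups.

10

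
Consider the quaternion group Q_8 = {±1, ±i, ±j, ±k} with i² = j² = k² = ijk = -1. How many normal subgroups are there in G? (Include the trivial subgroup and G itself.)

6

G has 6 subgroups. Checking conjugation-invariance by order — order 1: 1/1 normal; order 2: 1/1 normal; order 4: 3/3 normal; order 8: 1/1 normal.
Total normal subgroups: 6.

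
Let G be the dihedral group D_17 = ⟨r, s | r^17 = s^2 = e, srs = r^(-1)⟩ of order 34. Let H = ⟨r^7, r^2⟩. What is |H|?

|⟨r^7⟩| = 17 and |⟨r^2⟩| = 17, so |H| is a multiple of lcm(17, 17) = 17 and divides |G| = 34.
Closing under the operation: H = {e, r, r^2, r^3, r^4, r^5, r^6, r^7, r^8, r^9, r^10, r^11, r^12, r^13, r^14, r^15, r^16}, so |H| = 17.

17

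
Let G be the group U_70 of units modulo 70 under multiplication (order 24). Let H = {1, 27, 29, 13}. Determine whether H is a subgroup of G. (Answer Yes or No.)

Yes

|H| = 4 divides |G| = 24, consistent with Lagrange.
H contains the identity, every element's inverse is in H, and H is closed under ·: it is a subgroup.
In fact H = ⟨27⟩.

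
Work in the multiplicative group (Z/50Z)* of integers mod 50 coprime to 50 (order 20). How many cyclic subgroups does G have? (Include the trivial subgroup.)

6

Group the elements of G by the cyclic subgroup they generate; each cyclic subgroup of order d accounts for φ(d) elements.
Cyclic subgroups by order — order 1: 1; order 2: 1; order 4: 1; order 5: 1; order 10: 1; order 20: 1.
Total: 6.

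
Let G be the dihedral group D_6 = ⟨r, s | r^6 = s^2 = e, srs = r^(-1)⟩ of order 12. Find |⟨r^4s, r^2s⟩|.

6

|⟨r^4s⟩| = 2 and |⟨r^2s⟩| = 2, so |H| is a multiple of lcm(2, 2) = 2 and divides |G| = 12.
Closing under the operation: H = {e, r^2, r^4, s, r^2s, r^4s}, so |H| = 6.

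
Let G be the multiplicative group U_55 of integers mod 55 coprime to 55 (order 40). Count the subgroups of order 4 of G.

3

|G| = 40 and 4 | 40, so subgroups of order 4 are possible by Lagrange.
The subgroups of order 4 are: {1, 12, 23, 34}; {1, 21, 34, 54}; {1, 32, 34, 43}.
So G has 3 subgroups of order 4.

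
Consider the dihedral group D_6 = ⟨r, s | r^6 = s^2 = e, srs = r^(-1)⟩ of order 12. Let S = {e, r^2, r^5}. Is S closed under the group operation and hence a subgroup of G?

r^5 ∈ S but its inverse r ∉ S, so S is not a subgroup.

No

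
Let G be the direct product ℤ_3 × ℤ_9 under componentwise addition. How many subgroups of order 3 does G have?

|G| = 27 and 3 | 27, so subgroups of order 3 are possible by Lagrange.
The subgroups of order 3 are: {(0,0), (0,3), (0,6)}; {(0,0), (1,0), (2,0)}; {(0,0), (1,3), (2,6)}; {(0,0), (1,6), (2,3)}.
So G has 4 subgroups of order 3.

4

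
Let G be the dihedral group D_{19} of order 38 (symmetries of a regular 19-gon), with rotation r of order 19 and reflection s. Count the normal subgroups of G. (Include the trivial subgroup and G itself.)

G has 22 subgroups. Checking conjugation-invariance by order — order 1: 1/1 normal; order 2: 0/19 normal; order 19: 1/1 normal; order 38: 1/1 normal.
Total normal subgroups: 3.

3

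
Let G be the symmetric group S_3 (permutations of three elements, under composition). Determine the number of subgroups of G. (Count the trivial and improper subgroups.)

6

|G| = 6, so by Lagrange every subgroup order divides 6. Divisors: 1, 2, 3, 6.
Subgroups by order — order 1: 1; order 2: 3; order 3: 1; order 6: 1.
Total: 1 + 3 + 1 + 1 = 6.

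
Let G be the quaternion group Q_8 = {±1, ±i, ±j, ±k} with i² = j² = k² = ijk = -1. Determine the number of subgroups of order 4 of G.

|G| = 8 and 4 | 8, so subgroups of order 4 are possible by Lagrange.
The subgroups of order 4 are: {1, -1, i, -i}; {1, -1, j, -j}; {1, -1, k, -k}.
So G has 3 subgroups of order 4.

3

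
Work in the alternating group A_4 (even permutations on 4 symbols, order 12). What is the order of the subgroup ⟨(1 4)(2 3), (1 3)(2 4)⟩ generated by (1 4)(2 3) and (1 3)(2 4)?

|⟨(1 4)(2 3)⟩| = 2 and |⟨(1 3)(2 4)⟩| = 2, so |H| is a multiple of lcm(2, 2) = 2 and divides |G| = 12.
Closing under the operation: H = {e, (1 2)(3 4), (1 3)(2 4), (1 4)(2 3)}, so |H| = 4.

4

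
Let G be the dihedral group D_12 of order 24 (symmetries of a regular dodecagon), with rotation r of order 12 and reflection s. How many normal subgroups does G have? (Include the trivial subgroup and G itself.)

G has 34 subgroups. Checking conjugation-invariance by order — order 1: 1/1 normal; order 2: 1/13 normal; order 3: 1/1 normal; order 4: 1/7 normal; order 6: 1/5 normal; order 8: 0/3 normal; order 12: 3/3 normal; order 24: 1/1 normal.
Total normal subgroups: 9.

9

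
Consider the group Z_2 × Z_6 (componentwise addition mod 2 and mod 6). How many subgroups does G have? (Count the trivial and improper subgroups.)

|G| = 12, so by Lagrange every subgroup order divides 12. Divisors: 1, 2, 3, 4, 6, 12.
Subgroups by order — order 1: 1; order 2: 3; order 3: 1; order 4: 1; order 6: 3; order 12: 1.
Total: 1 + 3 + 1 + 1 + 3 + 1 = 10.

10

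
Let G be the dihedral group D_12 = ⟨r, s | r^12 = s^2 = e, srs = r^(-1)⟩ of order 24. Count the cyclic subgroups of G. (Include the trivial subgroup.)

A cyclic subgroup of order d is generated by each of its φ(d) elements of order d, so the cyclic subgroups of order d number (#elements of order d)/φ(d).
Cyclic subgroups by order — order 1: 1; order 2: 13; order 3: 1; order 4: 1; order 6: 1; order 12: 1.
Total: 18.

18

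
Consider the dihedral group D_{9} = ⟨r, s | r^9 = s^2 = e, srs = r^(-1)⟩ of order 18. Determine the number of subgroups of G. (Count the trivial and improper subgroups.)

16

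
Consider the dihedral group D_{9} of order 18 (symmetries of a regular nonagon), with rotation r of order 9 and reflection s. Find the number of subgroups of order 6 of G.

3

|G| = 18 and 6 | 18, so subgroups of order 6 are possible by Lagrange.
The subgroups of order 6 are: {e, r^3, r^6, r^2s, r^5s, r^8s}; {e, r^3, r^6, s, r^3s, r^6s}; {e, r^3, r^6, rs, r^4s, r^7s}.
So G has 3 subgroups of order 6.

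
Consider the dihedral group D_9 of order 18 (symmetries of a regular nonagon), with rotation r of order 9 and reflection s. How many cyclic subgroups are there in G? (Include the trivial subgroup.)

Group the elements of G by the cyclic subgroup they generate; each cyclic subgroup of order d accounts for φ(d) elements.
Cyclic subgroups by order — order 1: 1; order 2: 9; order 3: 1; order 9: 1.
Total: 12.

12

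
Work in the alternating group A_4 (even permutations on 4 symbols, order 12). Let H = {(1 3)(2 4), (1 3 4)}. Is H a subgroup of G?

No

The identity e ∉ H, so H is not a subgroup.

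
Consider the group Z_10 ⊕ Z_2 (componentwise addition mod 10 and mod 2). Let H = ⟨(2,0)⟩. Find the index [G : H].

4

|⟨(2,0)⟩| = 5 and |G| = 20.
By Lagrange, [G : H] = |G|/|H| = 20/5 = 4.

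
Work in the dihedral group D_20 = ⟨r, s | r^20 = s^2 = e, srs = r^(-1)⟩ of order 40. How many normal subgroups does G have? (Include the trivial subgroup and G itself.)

9

G has 48 subgroups. Checking conjugation-invariance by order — order 1: 1/1 normal; order 2: 1/21 normal; order 4: 1/11 normal; order 5: 1/1 normal; order 8: 0/5 normal; order 10: 1/5 normal; order 20: 3/3 normal; order 40: 1/1 normal.
Total normal subgroups: 9.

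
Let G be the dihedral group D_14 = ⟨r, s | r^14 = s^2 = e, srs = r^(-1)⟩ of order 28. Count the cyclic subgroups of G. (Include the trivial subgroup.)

18

Group the elements of G by the cyclic subgroup they generate; each cyclic subgroup of order d accounts for φ(d) elements.
Cyclic subgroups by order — order 1: 1; order 2: 15; order 7: 1; order 14: 1.
Total: 18.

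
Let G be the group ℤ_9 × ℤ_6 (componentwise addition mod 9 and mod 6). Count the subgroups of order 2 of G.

1

|G| = 54 and 2 | 54, so subgroups of order 2 are possible by Lagrange.
The subgroups of order 2 are: {(0,0), (0,3)}.
So G has 1 subgroup of order 2.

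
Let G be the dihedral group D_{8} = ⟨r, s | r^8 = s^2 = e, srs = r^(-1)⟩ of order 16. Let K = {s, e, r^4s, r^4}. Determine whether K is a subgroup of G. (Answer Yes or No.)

|K| = 4 divides |G| = 16, consistent with Lagrange.
K contains the identity, every element's inverse is in K, and K is closed under ·: it is a subgroup.

Yes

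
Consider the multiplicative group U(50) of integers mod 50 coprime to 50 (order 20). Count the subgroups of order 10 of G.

1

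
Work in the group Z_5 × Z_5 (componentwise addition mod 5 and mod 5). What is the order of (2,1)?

5

The order of (2,1) in Z_5 × Z_5 is lcm(ord(2) in Z_5, ord(1) in Z_5).
ord(2) = 5 and ord(1) = 5, so |⟨(2,1)⟩| = lcm(5, 5) = 5.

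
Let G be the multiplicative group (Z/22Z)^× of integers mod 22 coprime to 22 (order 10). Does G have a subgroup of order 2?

2 | 10. A subgroup of order 2 is {1, 21}.

Yes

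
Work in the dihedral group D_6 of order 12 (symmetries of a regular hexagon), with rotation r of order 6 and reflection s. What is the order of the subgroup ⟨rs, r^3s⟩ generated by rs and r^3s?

6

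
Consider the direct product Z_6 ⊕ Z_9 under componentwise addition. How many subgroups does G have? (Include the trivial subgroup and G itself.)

|G| = 54, so by Lagrange every subgroup order divides 54. Divisors: 1, 2, 3, 6, 9, 18, 27, 54.
Subgroups by order — order 1: 1; order 2: 1; order 3: 4; order 6: 4; order 9: 4; order 18: 4; order 27: 1; order 54: 1.
Total: 1 + 1 + 4 + 4 + 4 + 4 + 1 + 1 = 20.

20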